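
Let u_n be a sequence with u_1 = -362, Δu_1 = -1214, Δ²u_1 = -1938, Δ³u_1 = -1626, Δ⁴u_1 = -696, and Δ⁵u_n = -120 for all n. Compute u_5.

-24046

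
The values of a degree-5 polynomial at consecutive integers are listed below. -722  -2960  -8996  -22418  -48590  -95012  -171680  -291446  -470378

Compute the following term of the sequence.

-728120

-2238  -6036  -13422  -26172  -46422  -76668  -119766  -178932
-3798  -7386  -12750  -20250  -30246  -43098  -59166
-3588  -5364  -7500  -9996  -12852  -16068
-1776  -2136  -2496  -2856  -3216
-360  -360  -360  -360
The fifth differences are constant (-360).
-3216 − 360 = -3576;  -16068 − 3576 = -19644;  -59166 − 19644 = -78810;  -178932 − 78810 = -257742;  -470378 − 257742 = -728120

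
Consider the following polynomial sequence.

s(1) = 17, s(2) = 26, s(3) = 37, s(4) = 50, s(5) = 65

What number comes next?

82

D1: 9, 11, 13, 15
D2: 2, 2, 2
Constant second difference = 2, so extend:
15 + 2 = 17;  65 + 17 = 82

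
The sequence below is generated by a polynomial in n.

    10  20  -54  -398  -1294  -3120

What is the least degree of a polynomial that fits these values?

4

First differences: 10, -74, -344, -896, -1826
Second differences: -84, -270, -552, -930
Third differences: -186, -282, -378
Fourth differences: -96, -96
The fourth differences are constant, so the polynomial has degree 4.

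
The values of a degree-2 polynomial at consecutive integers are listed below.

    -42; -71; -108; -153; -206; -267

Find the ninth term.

D1: -29, -37, -45, -53, -61
D2: -8, -8, -8, -8
Second differences constant at -8.
-61 − 8 = -69;  -267 − 69 = -336
-69 − 8 = -77;  -336 − 77 = -413
-77 − 8 = -85;  -413 − 85 = -498

-498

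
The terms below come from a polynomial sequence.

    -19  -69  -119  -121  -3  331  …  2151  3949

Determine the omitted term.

1001

Using the first 6 terms:
First differences: -50, -50, -2, 118, 334
Second differences: 0, 48, 120, 216
Third differences: 48, 72, 96
Fourth differences: 24, 24
Constant fourth difference = 24.
Extend forward: 96 + 24 = 120;  216 + 120 = 336;  334 + 336 = 670;  331 + 670 = 1001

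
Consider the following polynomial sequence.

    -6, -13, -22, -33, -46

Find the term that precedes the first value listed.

D1: -7, -9, -11, -13
D2: -2, -2, -2
The second differences are constant at -2.
Work back: -7 + 2 = -5;  -6 + 5 = -1

-1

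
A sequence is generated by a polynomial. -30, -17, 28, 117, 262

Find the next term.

First differences: 13  45  89  145
Second differences: 32  44  56
Third differences: 12  12
Constant third difference = 12, so extend:
56 + 12 = 68;  145 + 68 = 213;  262 + 213 = 475

475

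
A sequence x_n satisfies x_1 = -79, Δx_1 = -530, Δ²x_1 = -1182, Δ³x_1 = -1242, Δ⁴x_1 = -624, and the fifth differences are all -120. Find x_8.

-96441

Build the table forward from the leading diagonal:
D5: -120, -120, -120, -120, -120, -120, -120, -120
D4: -624, -744, -864, -984, -1104, -1224, -1344, -1464
D3: -1242, -1866, -2610, -3474, -4458, -5562, -6786, -8130
D2: -1182, -2424, -4290, -6900, -10374, -14832, -20394, -27180
D1: -530, -1712, -4136, -8426, -15326, -25700, -40532, -60926
x: -79, -609, -2321, -6457, -14883, -30209, -55909, -96441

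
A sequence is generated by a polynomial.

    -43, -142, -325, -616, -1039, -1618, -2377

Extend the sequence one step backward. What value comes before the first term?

Δ: -99, -183, -291, -423, -579, -759
Δ²: -84, -108, -132, -156, -180
Δ³: -24, -24, -24, -24
The third differences are constant at -24.
Work back: -84 + 24 = -60;  -99 + 60 = -39;  -43 + 39 = -4

-4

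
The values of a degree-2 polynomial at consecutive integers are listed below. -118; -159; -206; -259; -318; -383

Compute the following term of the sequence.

-454

Δ: -41 , -47 , -53 , -59 , -65
Δ²: -6 , -6 , -6 , -6
Second differences constant at -6.
-65 − 6 = -71;  -383 − 71 = -454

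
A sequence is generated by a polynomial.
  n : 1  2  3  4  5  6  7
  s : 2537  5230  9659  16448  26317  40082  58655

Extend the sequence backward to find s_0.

1052

D1: 2693, 4429, 6789, 9869, 13765, 18573
D2: 1736, 2360, 3080, 3896, 4808
D3: 624, 720, 816, 912
D4: 96, 96, 96
The fourth differences are constant at 96.
Work back: 624 − 96 = 528;  1736 − 528 = 1208;  2693 − 1208 = 1485;  2537 − 1485 = 1052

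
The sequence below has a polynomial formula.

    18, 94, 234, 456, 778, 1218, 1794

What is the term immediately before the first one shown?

First differences: 76  140  222  322  440  576
Second differences: 64  82  100  118  136
Third differences: 18  18  18  18
The third differences are constant at 18.
Work back: 64 − 18 = 46;  76 − 46 = 30;  18 − 30 = -12

-12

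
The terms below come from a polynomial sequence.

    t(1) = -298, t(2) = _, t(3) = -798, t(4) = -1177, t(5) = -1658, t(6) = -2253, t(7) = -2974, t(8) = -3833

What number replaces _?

Using the last 6 terms:
D1: -379, -481, -595, -721, -859
D2: -102, -114, -126, -138
D3: -12, -12, -12
Constant third difference = -12.
Extend backward: -102 + 12 = -90;  -379 + 90 = -289;  -798 + 289 = -509

-509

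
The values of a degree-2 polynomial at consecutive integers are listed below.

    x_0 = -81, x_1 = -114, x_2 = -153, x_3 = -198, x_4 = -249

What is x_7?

-438

Δ: -33 , -39 , -45 , -51
Δ²: -6 , -6 , -6
The second differences are constant (-6).
-51 − 6 = -57;  -249 − 57 = -306
-57 − 6 = -63;  -306 − 63 = -369
-63 − 6 = -69;  -369 − 69 = -438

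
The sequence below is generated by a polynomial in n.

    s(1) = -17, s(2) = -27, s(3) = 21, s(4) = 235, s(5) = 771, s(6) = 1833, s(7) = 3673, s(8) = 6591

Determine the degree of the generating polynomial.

4

D1: -10, 48, 214, 536, 1062, 1840, 2918
D2: 58, 166, 322, 526, 778, 1078
D3: 108, 156, 204, 252, 300
D4: 48, 48, 48, 48
The fourth differences are constant, so the polynomial has degree 4.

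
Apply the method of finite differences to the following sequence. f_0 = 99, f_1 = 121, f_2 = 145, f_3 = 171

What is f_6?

22 , 24 , 26
2 , 2
Second differences constant at 2.
26 + 2 = 28;  171 + 28 = 199
28 + 2 = 30;  199 + 30 = 229
30 + 2 = 32;  229 + 32 = 261

261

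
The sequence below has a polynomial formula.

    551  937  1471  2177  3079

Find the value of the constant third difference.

Δ: 386, 534, 706, 902
Δ²: 148, 172, 196
Δ³: 24, 24

24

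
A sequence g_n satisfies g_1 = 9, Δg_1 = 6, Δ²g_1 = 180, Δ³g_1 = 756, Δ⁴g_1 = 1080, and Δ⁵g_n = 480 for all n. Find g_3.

Build the table forward from the leading diagonal:
Δ⁵: 480, 480, 480
Δ⁴: 1080, 1560, 2040
Δ³: 756, 1836, 3396
Δ²: 180, 936, 2772
Δ: 6, 186, 1122
g: 9, 15, 201

201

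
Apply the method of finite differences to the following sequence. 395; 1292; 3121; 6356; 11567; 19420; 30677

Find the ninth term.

66931

D1: 897  1829  3235  5211  7853  11257
D2: 932  1406  1976  2642  3404
D3: 474  570  666  762
D4: 96  96  96
The fourth differences are constant (96).
762 + 96 = 858;  3404 + 858 = 4262;  11257 + 4262 = 15519;  30677 + 15519 = 46196
858 + 96 = 954;  4262 + 954 = 5216;  15519 + 5216 = 20735;  46196 + 20735 = 66931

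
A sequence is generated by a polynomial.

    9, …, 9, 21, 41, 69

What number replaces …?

Using the last 4 terms:
D1: 12, 20, 28
D2: 8, 8
Constant second difference = 8.
Extend backward: 12 − 8 = 4;  9 − 4 = 5

5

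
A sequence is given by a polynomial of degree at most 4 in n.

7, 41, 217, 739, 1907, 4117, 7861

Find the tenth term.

First differences: 34, 176, 522, 1168, 2210, 3744
Second differences: 142, 346, 646, 1042, 1534
Third differences: 204, 300, 396, 492
Fourth differences: 96, 96, 96
The fourth differences are constant (96).
492 + 96 = 588;  1534 + 588 = 2122;  3744 + 2122 = 5866;  7861 + 5866 = 13727
588 + 96 = 684;  2122 + 684 = 2806;  5866 + 2806 = 8672;  13727 + 8672 = 22399
684 + 96 = 780;  2806 + 780 = 3586;  8672 + 3586 = 12258;  22399 + 12258 = 34657

34657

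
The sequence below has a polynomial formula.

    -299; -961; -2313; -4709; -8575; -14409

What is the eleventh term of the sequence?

First differences: -662 , -1352 , -2396 , -3866 , -5834
Second differences: -690 , -1044 , -1470 , -1968
Third differences: -354 , -426 , -498
Fourth differences: -72 , -72
Fourth differences constant at -72.
-498 − 72 = -570;  -1968 − 570 = -2538;  -5834 − 2538 = -8372;  -14409 − 8372 = -22781
-570 − 72 = -642;  -2538 − 642 = -3180;  -8372 − 3180 = -11552;  -22781 − 11552 = -34333
-642 − 72 = -714;  -3180 − 714 = -3894;  -11552 − 3894 = -15446;  -34333 − 15446 = -49779
-714 − 72 = -786;  -3894 − 786 = -4680;  -15446 − 4680 = -20126;  -49779 − 20126 = -69905
-786 − 72 = -858;  -4680 − 858 = -5538;  -20126 − 5538 = -25664;  -69905 − 25664 = -95569

-95569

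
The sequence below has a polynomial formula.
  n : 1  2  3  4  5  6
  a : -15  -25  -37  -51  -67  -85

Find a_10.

-10  -12  -14  -16  -18
-2  -2  -2  -2
The second differences are constant (-2).
-18 − 2 = -20;  -85 − 20 = -105
-20 − 2 = -22;  -105 − 22 = -127
-22 − 2 = -24;  -127 − 24 = -151
-24 − 2 = -26;  -151 − 26 = -177

-177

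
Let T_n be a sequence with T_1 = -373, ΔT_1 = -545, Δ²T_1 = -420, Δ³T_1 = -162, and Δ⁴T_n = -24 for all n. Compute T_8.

Build the table forward from the leading diagonal:
Δ⁴: -24, -24, -24, -24, -24, -24, -24, -24
Δ³: -162, -186, -210, -234, -258, -282, -306, -330
Δ²: -420, -582, -768, -978, -1212, -1470, -1752, -2058
Δ: -545, -965, -1547, -2315, -3293, -4505, -5975, -7727
T: -373, -918, -1883, -3430, -5745, -9038, -13543, -19518

-19518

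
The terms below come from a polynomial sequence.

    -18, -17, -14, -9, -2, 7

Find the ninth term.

1, 3, 5, 7, 9
2, 2, 2, 2
The second differences are constant (2).
9 + 2 = 11;  7 + 11 = 18
11 + 2 = 13;  18 + 13 = 31
13 + 2 = 15;  31 + 15 = 46

46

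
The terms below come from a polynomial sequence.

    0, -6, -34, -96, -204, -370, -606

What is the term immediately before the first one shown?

-4

-6  -28  -62  -108  -166  -236
-22  -34  -46  -58  -70
-12  -12  -12  -12
The third differences are constant at -12.
Work back: -22 + 12 = -10;  -6 + 10 = 4;  0 − 4 = -4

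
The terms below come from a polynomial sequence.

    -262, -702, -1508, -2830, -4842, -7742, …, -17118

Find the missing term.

-11752

Using the first 6 terms:
First differences: -440, -806, -1322, -2012, -2900
Second differences: -366, -516, -690, -888
Third differences: -150, -174, -198
Fourth differences: -24, -24
Constant fourth difference = -24.
Extend forward: -198 − 24 = -222;  -888 − 222 = -1110;  -2900 − 1110 = -4010;  -7742 − 4010 = -11752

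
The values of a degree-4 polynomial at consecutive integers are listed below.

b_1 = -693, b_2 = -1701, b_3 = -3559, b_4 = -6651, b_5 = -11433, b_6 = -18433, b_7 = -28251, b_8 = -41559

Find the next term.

-59101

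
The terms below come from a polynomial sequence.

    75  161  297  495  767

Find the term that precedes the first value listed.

86  136  198  272
50  62  74
12  12
The third differences are constant at 12.
Work back: 50 − 12 = 38;  86 − 38 = 48;  75 − 48 = 27

27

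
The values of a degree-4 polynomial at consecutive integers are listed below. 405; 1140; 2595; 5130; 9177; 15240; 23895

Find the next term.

35790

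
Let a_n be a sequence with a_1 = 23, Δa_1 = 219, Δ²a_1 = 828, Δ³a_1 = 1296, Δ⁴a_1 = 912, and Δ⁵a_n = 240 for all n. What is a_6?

27158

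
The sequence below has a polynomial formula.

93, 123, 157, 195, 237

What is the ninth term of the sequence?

30  34  38  42
4  4  4
Second differences constant at 4.
42 + 4 = 46;  237 + 46 = 283
46 + 4 = 50;  283 + 50 = 333
50 + 4 = 54;  333 + 54 = 387
54 + 4 = 58;  387 + 58 = 445

445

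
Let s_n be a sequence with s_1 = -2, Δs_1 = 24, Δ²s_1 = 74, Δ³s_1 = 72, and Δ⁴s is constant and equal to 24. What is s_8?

5080

Build the table forward from the leading diagonal:
D4: 24  24  24  24  24  24  24  24
D3: 72  96  120  144  168  192  216  240
D2: 74  146  242  362  506  674  866  1082
D1: 24  98  244  486  848  1354  2028  2894
s: -2  22  120  364  850  1698  3052  5080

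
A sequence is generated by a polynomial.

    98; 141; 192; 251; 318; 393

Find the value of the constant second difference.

8

First differences: 43, 51, 59, 67, 75
Second differences: 8, 8, 8, 8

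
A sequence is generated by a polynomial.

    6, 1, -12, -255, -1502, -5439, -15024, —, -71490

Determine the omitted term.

Using the first 7 terms:
First differences: -5  -13  -243  -1247  -3937  -9585
Second differences: -8  -230  -1004  -2690  -5648
Third differences: -222  -774  -1686  -2958
Fourth differences: -552  -912  -1272
Fifth differences: -360  -360
Constant fifth difference = -360.
Extend forward: -1272 − 360 = -1632;  -2958 − 1632 = -4590;  -5648 − 4590 = -10238;  -9585 − 10238 = -19823;  -15024 − 19823 = -34847

-34847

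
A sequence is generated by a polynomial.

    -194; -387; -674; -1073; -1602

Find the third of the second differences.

-130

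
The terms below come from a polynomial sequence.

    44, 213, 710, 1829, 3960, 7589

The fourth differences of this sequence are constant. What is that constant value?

96

First differences: 169, 497, 1119, 2131, 3629
Second differences: 328, 622, 1012, 1498
Third differences: 294, 390, 486
Fourth differences: 96, 96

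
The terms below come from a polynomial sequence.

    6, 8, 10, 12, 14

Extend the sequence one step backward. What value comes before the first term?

D1: 2  2  2  2
The first differences are constant at 2.
Work back: 6 − 2 = 4

4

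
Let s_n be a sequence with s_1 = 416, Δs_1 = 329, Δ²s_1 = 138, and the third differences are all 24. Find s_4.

1841

Build the table forward from the leading diagonal:
Third differences: 24, 24, 24, 24
Second differences: 138, 162, 186, 210
First differences: 329, 467, 629, 815
s: 416, 745, 1212, 1841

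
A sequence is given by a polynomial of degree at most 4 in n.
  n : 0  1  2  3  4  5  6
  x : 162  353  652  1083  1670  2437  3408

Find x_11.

12163

191, 299, 431, 587, 767, 971
108, 132, 156, 180, 204
24, 24, 24, 24
The third differences are constant (24).
204 + 24 = 228;  971 + 228 = 1199;  3408 + 1199 = 4607
228 + 24 = 252;  1199 + 252 = 1451;  4607 + 1451 = 6058
252 + 24 = 276;  1451 + 276 = 1727;  6058 + 1727 = 7785
276 + 24 = 300;  1727 + 300 = 2027;  7785 + 2027 = 9812
300 + 24 = 324;  2027 + 324 = 2351;  9812 + 2351 = 12163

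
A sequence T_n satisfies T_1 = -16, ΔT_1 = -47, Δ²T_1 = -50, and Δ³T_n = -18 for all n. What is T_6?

-931

Build the table forward from the leading diagonal:
D3: -18  -18  -18  -18  -18  -18
D2: -50  -68  -86  -104  -122  -140
D1: -47  -97  -165  -251  -355  -477
T: -16  -63  -160  -325  -576  -931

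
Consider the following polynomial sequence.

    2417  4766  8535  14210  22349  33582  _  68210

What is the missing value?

48611

Using the first 6 terms:
2349, 3769, 5675, 8139, 11233
1420, 1906, 2464, 3094
486, 558, 630
72, 72
Constant fourth difference = 72.
Extend forward: 630 + 72 = 702;  3094 + 702 = 3796;  11233 + 3796 = 15029;  33582 + 15029 = 48611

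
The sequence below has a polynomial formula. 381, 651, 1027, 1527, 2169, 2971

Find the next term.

3951

Δ: 270 , 376 , 500 , 642 , 802
Δ²: 106 , 124 , 142 , 160
Δ³: 18 , 18 , 18
Constant third difference = 18, so extend:
160 + 18 = 178;  802 + 178 = 980;  2971 + 980 = 3951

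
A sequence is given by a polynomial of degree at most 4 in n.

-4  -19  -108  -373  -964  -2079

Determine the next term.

-3964

Δ: -15  -89  -265  -591  -1115
Δ²: -74  -176  -326  -524
Δ³: -102  -150  -198
Δ⁴: -48  -48
Fourth differences constant at -48.
-198 − 48 = -246;  -524 − 246 = -770;  -1115 − 770 = -1885;  -2079 − 1885 = -3964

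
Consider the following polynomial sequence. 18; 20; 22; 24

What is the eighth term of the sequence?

32

First differences: 2  2  2
The first differences are constant (2).
24 + 2 = 26
26 + 2 = 28
28 + 2 = 30
30 + 2 = 32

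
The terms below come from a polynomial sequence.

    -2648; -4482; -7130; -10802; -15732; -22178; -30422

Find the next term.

-40770

First differences: -1834, -2648, -3672, -4930, -6446, -8244
Second differences: -814, -1024, -1258, -1516, -1798
Third differences: -210, -234, -258, -282
Fourth differences: -24, -24, -24
The fourth differences are constant (-24).
-282 − 24 = -306;  -1798 − 306 = -2104;  -8244 − 2104 = -10348;  -30422 − 10348 = -40770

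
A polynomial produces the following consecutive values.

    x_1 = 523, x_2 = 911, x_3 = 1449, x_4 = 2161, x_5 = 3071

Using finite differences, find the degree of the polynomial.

3

First differences: 388, 538, 712, 910
Second differences: 150, 174, 198
Third differences: 24, 24
The third differences are constant, so the polynomial has degree 3.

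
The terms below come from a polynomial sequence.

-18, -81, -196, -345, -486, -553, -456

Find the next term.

-81

Δ: -63, -115, -149, -141, -67, 97
Δ²: -52, -34, 8, 74, 164
Δ³: 18, 42, 66, 90
Δ⁴: 24, 24, 24
Constant fourth difference = 24, so extend:
90 + 24 = 114;  164 + 114 = 278;  97 + 278 = 375;  -456 + 375 = -81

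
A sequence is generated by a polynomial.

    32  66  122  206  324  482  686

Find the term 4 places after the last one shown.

D1: 34 , 56 , 84 , 118 , 158 , 204
D2: 22 , 28 , 34 , 40 , 46
D3: 6 , 6 , 6 , 6
Third differences constant at 6.
46 + 6 = 52;  204 + 52 = 256;  686 + 256 = 942
52 + 6 = 58;  256 + 58 = 314;  942 + 314 = 1256
58 + 6 = 64;  314 + 64 = 378;  1256 + 378 = 1634
64 + 6 = 70;  378 + 70 = 448;  1634 + 448 = 2082

2082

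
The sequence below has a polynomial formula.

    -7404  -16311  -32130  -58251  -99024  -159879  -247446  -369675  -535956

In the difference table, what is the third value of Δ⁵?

-120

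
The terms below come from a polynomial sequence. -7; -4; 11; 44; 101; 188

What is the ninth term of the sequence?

689

First differences: 3 , 15 , 33 , 57 , 87
Second differences: 12 , 18 , 24 , 30
Third differences: 6 , 6 , 6
Third differences constant at 6.
30 + 6 = 36;  87 + 36 = 123;  188 + 123 = 311
36 + 6 = 42;  123 + 42 = 165;  311 + 165 = 476
42 + 6 = 48;  165 + 48 = 213;  476 + 213 = 689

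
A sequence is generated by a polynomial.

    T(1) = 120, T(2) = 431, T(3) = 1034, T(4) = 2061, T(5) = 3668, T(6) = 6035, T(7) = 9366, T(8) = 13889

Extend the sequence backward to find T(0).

First differences: 311, 603, 1027, 1607, 2367, 3331, 4523
Second differences: 292, 424, 580, 760, 964, 1192
Third differences: 132, 156, 180, 204, 228
Fourth differences: 24, 24, 24, 24
The fourth differences are constant at 24.
Work back: 132 − 24 = 108;  292 − 108 = 184;  311 − 184 = 127;  120 − 127 = -7

-7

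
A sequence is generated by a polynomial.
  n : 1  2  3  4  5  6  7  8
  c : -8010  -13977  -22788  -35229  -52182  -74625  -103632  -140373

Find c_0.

Δ: -5967, -8811, -12441, -16953, -22443, -29007, -36741
Δ²: -2844, -3630, -4512, -5490, -6564, -7734
Δ³: -786, -882, -978, -1074, -1170
Δ⁴: -96, -96, -96, -96
The fourth differences are constant at -96.
Work back: -786 + 96 = -690;  -2844 + 690 = -2154;  -5967 + 2154 = -3813;  -8010 + 3813 = -4197

-4197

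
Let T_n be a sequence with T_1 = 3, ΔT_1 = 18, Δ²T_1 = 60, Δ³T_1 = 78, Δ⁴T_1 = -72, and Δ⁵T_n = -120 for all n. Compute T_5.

Build the table forward from the leading diagonal:
Fifth differences: -120  -120  -120  -120  -120
Fourth differences: -72  -192  -312  -432  -552
Third differences: 78  6  -186  -498  -930
Second differences: 60  138  144  -42  -540
First differences: 18  78  216  360  318
T: 3  21  99  315  675

675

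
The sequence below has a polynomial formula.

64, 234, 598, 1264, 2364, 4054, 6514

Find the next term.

9948

D1: 170, 364, 666, 1100, 1690, 2460
D2: 194, 302, 434, 590, 770
D3: 108, 132, 156, 180
D4: 24, 24, 24
Constant fourth difference = 24, so extend:
180 + 24 = 204;  770 + 204 = 974;  2460 + 974 = 3434;  6514 + 3434 = 9948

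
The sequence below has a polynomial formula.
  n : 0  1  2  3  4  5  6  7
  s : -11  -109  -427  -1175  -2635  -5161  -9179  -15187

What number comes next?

First differences: -98  -318  -748  -1460  -2526  -4018  -6008
Second differences: -220  -430  -712  -1066  -1492  -1990
Third differences: -210  -282  -354  -426  -498
Fourth differences: -72  -72  -72  -72
Constant fourth difference = -72, so extend:
-498 − 72 = -570;  -1990 − 570 = -2560;  -6008 − 2560 = -8568;  -15187 − 8568 = -23755

-23755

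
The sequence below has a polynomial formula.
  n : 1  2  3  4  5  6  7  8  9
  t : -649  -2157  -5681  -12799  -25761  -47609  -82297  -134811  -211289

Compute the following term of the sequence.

-1508  -3524  -7118  -12962  -21848  -34688  -52514  -76478
-2016  -3594  -5844  -8886  -12840  -17826  -23964
-1578  -2250  -3042  -3954  -4986  -6138
-672  -792  -912  -1032  -1152
-120  -120  -120  -120
The fifth differences are constant (-120).
-1152 − 120 = -1272;  -6138 − 1272 = -7410;  -23964 − 7410 = -31374;  -76478 − 31374 = -107852;  -211289 − 107852 = -319141

-319141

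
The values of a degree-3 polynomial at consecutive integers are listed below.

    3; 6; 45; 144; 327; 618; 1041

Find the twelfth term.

5976

3, 39, 99, 183, 291, 423
36, 60, 84, 108, 132
24, 24, 24, 24
The third differences are constant (24).
132 + 24 = 156;  423 + 156 = 579;  1041 + 579 = 1620
156 + 24 = 180;  579 + 180 = 759;  1620 + 759 = 2379
180 + 24 = 204;  759 + 204 = 963;  2379 + 963 = 3342
204 + 24 = 228;  963 + 228 = 1191;  3342 + 1191 = 4533
228 + 24 = 252;  1191 + 252 = 1443;  4533 + 1443 = 5976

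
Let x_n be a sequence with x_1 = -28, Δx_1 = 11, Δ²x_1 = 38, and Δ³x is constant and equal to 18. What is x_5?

316

Build the table forward from the leading diagonal:
Third differences: 18  18  18  18  18
Second differences: 38  56  74  92  110
First differences: 11  49  105  179  271
x: -28  -17  32  137  316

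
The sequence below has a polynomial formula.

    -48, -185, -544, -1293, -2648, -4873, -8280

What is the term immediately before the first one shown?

-13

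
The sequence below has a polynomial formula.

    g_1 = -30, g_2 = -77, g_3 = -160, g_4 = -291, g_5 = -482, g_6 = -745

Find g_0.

D1: -47, -83, -131, -191, -263
D2: -36, -48, -60, -72
D3: -12, -12, -12
The third differences are constant at -12.
Work back: -36 + 12 = -24;  -47 + 24 = -23;  -30 + 23 = -7

-7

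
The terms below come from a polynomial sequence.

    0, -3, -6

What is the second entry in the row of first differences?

D1: -3, -3

-3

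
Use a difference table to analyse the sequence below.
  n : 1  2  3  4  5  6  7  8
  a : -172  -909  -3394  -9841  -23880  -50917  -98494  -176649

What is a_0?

-737, -2485, -6447, -14039, -27037, -47577, -78155
-1748, -3962, -7592, -12998, -20540, -30578
-2214, -3630, -5406, -7542, -10038
-1416, -1776, -2136, -2496
-360, -360, -360
The fifth differences are constant at -360.
Work back: -1416 + 360 = -1056;  -2214 + 1056 = -1158;  -1748 + 1158 = -590;  -737 + 590 = -147;  -172 + 147 = -25

-25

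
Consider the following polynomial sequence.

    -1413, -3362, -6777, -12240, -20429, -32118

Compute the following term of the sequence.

-48177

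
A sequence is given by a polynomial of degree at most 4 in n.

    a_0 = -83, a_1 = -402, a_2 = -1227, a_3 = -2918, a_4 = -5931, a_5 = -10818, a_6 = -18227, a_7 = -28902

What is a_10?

First differences: -319, -825, -1691, -3013, -4887, -7409, -10675
Second differences: -506, -866, -1322, -1874, -2522, -3266
Third differences: -360, -456, -552, -648, -744
Fourth differences: -96, -96, -96, -96
Fourth differences constant at -96.
-744 − 96 = -840;  -3266 − 840 = -4106;  -10675 − 4106 = -14781;  -28902 − 14781 = -43683
-840 − 96 = -936;  -4106 − 936 = -5042;  -14781 − 5042 = -19823;  -43683 − 19823 = -63506
-936 − 96 = -1032;  -5042 − 1032 = -6074;  -19823 − 6074 = -25897;  -63506 − 25897 = -89403

-89403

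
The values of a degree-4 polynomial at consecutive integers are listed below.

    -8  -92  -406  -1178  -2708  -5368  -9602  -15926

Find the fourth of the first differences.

-1530

Δ: -84, -314, -772, -1530, -2660, -4234, -6324
Δ²: -230, -458, -758, -1130, -1574, -2090
Δ³: -228, -300, -372, -444, -516
Δ⁴: -72, -72, -72, -72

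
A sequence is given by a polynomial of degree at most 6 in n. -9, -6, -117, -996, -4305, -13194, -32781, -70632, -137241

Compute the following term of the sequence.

-246510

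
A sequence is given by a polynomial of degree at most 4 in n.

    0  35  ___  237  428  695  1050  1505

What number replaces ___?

110

Using the last 5 terms:
Δ: 191  267  355  455
Δ²: 76  88  100
Δ³: 12  12
Constant third difference = 12.
Extend backward: 76 − 12 = 64;  191 − 64 = 127;  237 − 127 = 110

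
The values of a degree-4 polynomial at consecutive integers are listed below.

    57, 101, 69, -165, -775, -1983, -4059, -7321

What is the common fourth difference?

-48

First differences: 44, -32, -234, -610, -1208, -2076, -3262
Second differences: -76, -202, -376, -598, -868, -1186
Third differences: -126, -174, -222, -270, -318
Fourth differences: -48, -48, -48, -48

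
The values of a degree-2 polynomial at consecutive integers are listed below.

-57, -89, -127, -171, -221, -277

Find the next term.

-339

D1: -32, -38, -44, -50, -56
D2: -6, -6, -6, -6
Second differences constant at -6.
-56 − 6 = -62;  -277 − 62 = -339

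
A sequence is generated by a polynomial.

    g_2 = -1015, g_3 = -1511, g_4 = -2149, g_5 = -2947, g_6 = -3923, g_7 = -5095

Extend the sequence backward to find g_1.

-643

First differences: -496, -638, -798, -976, -1172
Second differences: -142, -160, -178, -196
Third differences: -18, -18, -18
The third differences are constant at -18.
Work back: -142 + 18 = -124;  -496 + 124 = -372;  -1015 + 372 = -643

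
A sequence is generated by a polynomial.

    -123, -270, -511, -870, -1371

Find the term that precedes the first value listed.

-46

First differences: -147, -241, -359, -501
Second differences: -94, -118, -142
Third differences: -24, -24
The third differences are constant at -24.
Work back: -94 + 24 = -70;  -147 + 70 = -77;  -123 + 77 = -46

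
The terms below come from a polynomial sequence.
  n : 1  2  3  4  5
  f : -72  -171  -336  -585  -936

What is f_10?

Δ: -99, -165, -249, -351
Δ²: -66, -84, -102
Δ³: -18, -18
Constant third difference = -18, so extend:
-102 − 18 = -120;  -351 − 120 = -471;  -936 − 471 = -1407
-120 − 18 = -138;  -471 − 138 = -609;  -1407 − 609 = -2016
-138 − 18 = -156;  -609 − 156 = -765;  -2016 − 765 = -2781
-156 − 18 = -174;  -765 − 174 = -939;  -2781 − 939 = -3720
-174 − 18 = -192;  -939 − 192 = -1131;  -3720 − 1131 = -4851

-4851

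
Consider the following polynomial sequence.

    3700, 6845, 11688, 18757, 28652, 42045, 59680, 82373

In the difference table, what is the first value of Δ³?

528

First differences: 3145, 4843, 7069, 9895, 13393, 17635, 22693
Second differences: 1698, 2226, 2826, 3498, 4242, 5058
Third differences: 528, 600, 672, 744, 816
Fourth differences: 72, 72, 72, 72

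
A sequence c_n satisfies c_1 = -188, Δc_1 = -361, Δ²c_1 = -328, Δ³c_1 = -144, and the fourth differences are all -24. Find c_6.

-6833

Build the table forward from the leading diagonal:
Δ⁴: -24, -24, -24, -24, -24, -24
Δ³: -144, -168, -192, -216, -240, -264
Δ²: -328, -472, -640, -832, -1048, -1288
Δ: -361, -689, -1161, -1801, -2633, -3681
c: -188, -549, -1238, -2399, -4200, -6833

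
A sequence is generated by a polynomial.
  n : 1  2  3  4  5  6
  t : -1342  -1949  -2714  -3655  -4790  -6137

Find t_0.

First differences: -607  -765  -941  -1135  -1347
Second differences: -158  -176  -194  -212
Third differences: -18  -18  -18
The third differences are constant at -18.
Work back: -158 + 18 = -140;  -607 + 140 = -467;  -1342 + 467 = -875

-875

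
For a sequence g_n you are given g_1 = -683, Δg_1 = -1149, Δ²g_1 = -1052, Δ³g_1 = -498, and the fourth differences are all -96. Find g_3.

-4033

Build the table forward from the leading diagonal:
Δ⁴: -96, -96, -96
Δ³: -498, -594, -690
Δ²: -1052, -1550, -2144
Δ: -1149, -2201, -3751
g: -683, -1832, -4033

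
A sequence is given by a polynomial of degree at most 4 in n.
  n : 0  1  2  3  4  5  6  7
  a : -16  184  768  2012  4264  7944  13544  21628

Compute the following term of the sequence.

32832

Δ: 200  584  1244  2252  3680  5600  8084
Δ²: 384  660  1008  1428  1920  2484
Δ³: 276  348  420  492  564
Δ⁴: 72  72  72  72
Constant fourth difference = 72, so extend:
564 + 72 = 636;  2484 + 636 = 3120;  8084 + 3120 = 11204;  21628 + 11204 = 32832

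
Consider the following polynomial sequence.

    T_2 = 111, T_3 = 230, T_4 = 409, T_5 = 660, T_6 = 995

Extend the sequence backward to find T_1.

40

First differences: 119, 179, 251, 335
Second differences: 60, 72, 84
Third differences: 12, 12
The third differences are constant at 12.
Work back: 60 − 12 = 48;  119 − 48 = 71;  111 − 71 = 40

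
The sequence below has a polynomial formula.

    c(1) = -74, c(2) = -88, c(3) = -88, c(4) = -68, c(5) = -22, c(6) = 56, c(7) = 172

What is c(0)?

-52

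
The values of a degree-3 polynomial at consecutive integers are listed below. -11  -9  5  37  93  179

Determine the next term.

D1: 2 , 14 , 32 , 56 , 86
D2: 12 , 18 , 24 , 30
D3: 6 , 6 , 6
The third differences are constant (6).
30 + 6 = 36;  86 + 36 = 122;  179 + 122 = 301

301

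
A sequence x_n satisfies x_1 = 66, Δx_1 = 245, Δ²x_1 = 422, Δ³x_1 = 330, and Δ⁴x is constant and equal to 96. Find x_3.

978

Build the table forward from the leading diagonal:
Fourth differences: 96  96  96
Third differences: 330  426  522
Second differences: 422  752  1178
First differences: 245  667  1419
x: 66  311  978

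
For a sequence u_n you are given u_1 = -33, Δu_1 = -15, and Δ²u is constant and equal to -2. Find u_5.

Build the table forward from the leading diagonal:
Second differences: -2, -2, -2, -2, -2
First differences: -15, -17, -19, -21, -23
u: -33, -48, -65, -84, -105

-105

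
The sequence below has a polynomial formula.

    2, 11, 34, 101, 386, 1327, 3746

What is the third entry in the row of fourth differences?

First differences: 9, 23, 67, 285, 941, 2419
Second differences: 14, 44, 218, 656, 1478
Third differences: 30, 174, 438, 822
Fourth differences: 144, 264, 384
Fifth differences: 120, 120

384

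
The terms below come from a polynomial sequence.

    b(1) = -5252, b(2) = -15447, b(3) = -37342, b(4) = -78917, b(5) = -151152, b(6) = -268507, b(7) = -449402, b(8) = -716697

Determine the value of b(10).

D1: -10195 , -21895 , -41575 , -72235 , -117355 , -180895 , -267295
D2: -11700 , -19680 , -30660 , -45120 , -63540 , -86400
D3: -7980 , -10980 , -14460 , -18420 , -22860
D4: -3000 , -3480 , -3960 , -4440
D5: -480 , -480 , -480
Fifth differences constant at -480.
-4440 − 480 = -4920;  -22860 − 4920 = -27780;  -86400 − 27780 = -114180;  -267295 − 114180 = -381475;  -716697 − 381475 = -1098172
-4920 − 480 = -5400;  -27780 − 5400 = -33180;  -114180 − 33180 = -147360;  -381475 − 147360 = -528835;  -1098172 − 528835 = -1627007

-1627007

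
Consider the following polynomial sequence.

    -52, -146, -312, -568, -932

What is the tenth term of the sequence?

D1: -94  -166  -256  -364
D2: -72  -90  -108
D3: -18  -18
Third differences constant at -18.
-108 − 18 = -126;  -364 − 126 = -490;  -932 − 490 = -1422
-126 − 18 = -144;  -490 − 144 = -634;  -1422 − 634 = -2056
-144 − 18 = -162;  -634 − 162 = -796;  -2056 − 796 = -2852
-162 − 18 = -180;  -796 − 180 = -976;  -2852 − 976 = -3828
-180 − 18 = -198;  -976 − 198 = -1174;  -3828 − 1174 = -5002

-5002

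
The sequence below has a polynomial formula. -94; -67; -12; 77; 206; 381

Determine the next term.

D1: 27, 55, 89, 129, 175
D2: 28, 34, 40, 46
D3: 6, 6, 6
Third differences constant at 6.
46 + 6 = 52;  175 + 52 = 227;  381 + 227 = 608

608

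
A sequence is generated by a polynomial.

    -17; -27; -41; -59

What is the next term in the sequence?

-81

Δ: -10 , -14 , -18
Δ²: -4 , -4
Second differences constant at -4.
-18 − 4 = -22;  -59 − 22 = -81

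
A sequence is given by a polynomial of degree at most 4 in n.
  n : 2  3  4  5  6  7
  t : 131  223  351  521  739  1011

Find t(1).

69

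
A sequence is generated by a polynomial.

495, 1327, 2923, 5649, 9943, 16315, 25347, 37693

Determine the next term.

54079

D1: 832  1596  2726  4294  6372  9032  12346
D2: 764  1130  1568  2078  2660  3314
D3: 366  438  510  582  654
D4: 72  72  72  72
Constant fourth difference = 72, so extend:
654 + 72 = 726;  3314 + 726 = 4040;  12346 + 4040 = 16386;  37693 + 16386 = 54079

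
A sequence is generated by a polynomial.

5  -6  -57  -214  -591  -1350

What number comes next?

D1: -11  -51  -157  -377  -759
D2: -40  -106  -220  -382
D3: -66  -114  -162
D4: -48  -48
Constant fourth difference = -48, so extend:
-162 − 48 = -210;  -382 − 210 = -592;  -759 − 592 = -1351;  -1350 − 1351 = -2701

-2701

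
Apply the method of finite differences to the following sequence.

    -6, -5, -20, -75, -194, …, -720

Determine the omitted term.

Using the first 5 terms:
D1: 1  -15  -55  -119
D2: -16  -40  -64
D3: -24  -24
Constant third difference = -24.
Extend forward: -64 − 24 = -88;  -119 − 88 = -207;  -194 − 207 = -401

-401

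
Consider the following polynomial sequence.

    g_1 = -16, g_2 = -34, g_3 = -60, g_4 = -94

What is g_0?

-6

Δ: -18  -26  -34
Δ²: -8  -8
The second differences are constant at -8.
Work back: -18 + 8 = -10;  -16 + 10 = -6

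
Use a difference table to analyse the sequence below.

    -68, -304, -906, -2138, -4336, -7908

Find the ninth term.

First differences: -236, -602, -1232, -2198, -3572
Second differences: -366, -630, -966, -1374
Third differences: -264, -336, -408
Fourth differences: -72, -72
The fourth differences are constant (-72).
-408 − 72 = -480;  -1374 − 480 = -1854;  -3572 − 1854 = -5426;  -7908 − 5426 = -13334
-480 − 72 = -552;  -1854 − 552 = -2406;  -5426 − 2406 = -7832;  -13334 − 7832 = -21166
-552 − 72 = -624;  -2406 − 624 = -3030;  -7832 − 3030 = -10862;  -21166 − 10862 = -32028

-32028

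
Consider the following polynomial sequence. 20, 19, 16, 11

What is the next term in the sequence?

D1: -1 , -3 , -5
D2: -2 , -2
Second differences constant at -2.
-5 − 2 = -7;  11 − 7 = 4

4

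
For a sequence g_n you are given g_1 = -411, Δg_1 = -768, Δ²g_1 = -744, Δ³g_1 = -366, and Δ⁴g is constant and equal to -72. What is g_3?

-2691

Build the table forward from the leading diagonal:
Δ⁴: -72  -72  -72
Δ³: -366  -438  -510
Δ²: -744  -1110  -1548
Δ: -768  -1512  -2622
g: -411  -1179  -2691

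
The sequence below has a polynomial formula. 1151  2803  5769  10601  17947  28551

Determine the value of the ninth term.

88791

D1: 1652 , 2966 , 4832 , 7346 , 10604
D2: 1314 , 1866 , 2514 , 3258
D3: 552 , 648 , 744
D4: 96 , 96
The fourth differences are constant (96).
744 + 96 = 840;  3258 + 840 = 4098;  10604 + 4098 = 14702;  28551 + 14702 = 43253
840 + 96 = 936;  4098 + 936 = 5034;  14702 + 5034 = 19736;  43253 + 19736 = 62989
936 + 96 = 1032;  5034 + 1032 = 6066;  19736 + 6066 = 25802;  62989 + 25802 = 88791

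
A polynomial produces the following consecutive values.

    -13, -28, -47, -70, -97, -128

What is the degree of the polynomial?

2

D1: -15, -19, -23, -27, -31
D2: -4, -4, -4, -4
The second differences are constant, so the polynomial has degree 2.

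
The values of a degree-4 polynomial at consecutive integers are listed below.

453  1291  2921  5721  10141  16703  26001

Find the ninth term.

Δ: 838  1630  2800  4420  6562  9298
Δ²: 792  1170  1620  2142  2736
Δ³: 378  450  522  594
Δ⁴: 72  72  72
Fourth differences constant at 72.
594 + 72 = 666;  2736 + 666 = 3402;  9298 + 3402 = 12700;  26001 + 12700 = 38701
666 + 72 = 738;  3402 + 738 = 4140;  12700 + 4140 = 16840;  38701 + 16840 = 55541

55541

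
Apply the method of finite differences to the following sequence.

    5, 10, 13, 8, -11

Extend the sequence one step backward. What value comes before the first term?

First differences: 5, 3, -5, -19
Second differences: -2, -8, -14
Third differences: -6, -6
The third differences are constant at -6.
Work back: -2 + 6 = 4;  5 − 4 = 1;  5 − 1 = 4

4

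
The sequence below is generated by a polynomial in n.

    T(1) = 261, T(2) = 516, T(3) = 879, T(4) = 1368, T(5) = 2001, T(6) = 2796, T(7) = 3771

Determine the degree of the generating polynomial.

255, 363, 489, 633, 795, 975
108, 126, 144, 162, 180
18, 18, 18, 18
The third differences are constant, so the polynomial has degree 3.

3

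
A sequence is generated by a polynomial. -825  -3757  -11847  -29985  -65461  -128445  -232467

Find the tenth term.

-986541

First differences: -2932, -8090, -18138, -35476, -62984, -104022
Second differences: -5158, -10048, -17338, -27508, -41038
Third differences: -4890, -7290, -10170, -13530
Fourth differences: -2400, -2880, -3360
Fifth differences: -480, -480
Fifth differences constant at -480.
-3360 − 480 = -3840;  -13530 − 3840 = -17370;  -41038 − 17370 = -58408;  -104022 − 58408 = -162430;  -232467 − 162430 = -394897
-3840 − 480 = -4320;  -17370 − 4320 = -21690;  -58408 − 21690 = -80098;  -162430 − 80098 = -242528;  -394897 − 242528 = -637425
-4320 − 480 = -4800;  -21690 − 4800 = -26490;  -80098 − 26490 = -106588;  -242528 − 106588 = -349116;  -637425 − 349116 = -986541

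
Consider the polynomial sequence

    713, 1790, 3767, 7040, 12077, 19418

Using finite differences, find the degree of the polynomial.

4

1077, 1977, 3273, 5037, 7341
900, 1296, 1764, 2304
396, 468, 540
72, 72
The fourth differences are constant, so the polynomial has degree 4.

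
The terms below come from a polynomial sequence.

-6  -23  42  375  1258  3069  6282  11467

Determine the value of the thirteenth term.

93642

-17 , 65 , 333 , 883 , 1811 , 3213 , 5185
82 , 268 , 550 , 928 , 1402 , 1972
186 , 282 , 378 , 474 , 570
96 , 96 , 96 , 96
Fourth differences constant at 96.
570 + 96 = 666;  1972 + 666 = 2638;  5185 + 2638 = 7823;  11467 + 7823 = 19290
666 + 96 = 762;  2638 + 762 = 3400;  7823 + 3400 = 11223;  19290 + 11223 = 30513
762 + 96 = 858;  3400 + 858 = 4258;  11223 + 4258 = 15481;  30513 + 15481 = 45994
858 + 96 = 954;  4258 + 954 = 5212;  15481 + 5212 = 20693;  45994 + 20693 = 66687
954 + 96 = 1050;  5212 + 1050 = 6262;  20693 + 6262 = 26955;  66687 + 26955 = 93642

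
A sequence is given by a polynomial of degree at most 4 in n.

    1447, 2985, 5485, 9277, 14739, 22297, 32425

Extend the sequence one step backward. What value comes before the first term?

589

Δ: 1538  2500  3792  5462  7558  10128
Δ²: 962  1292  1670  2096  2570
Δ³: 330  378  426  474
Δ⁴: 48  48  48
The fourth differences are constant at 48.
Work back: 330 − 48 = 282;  962 − 282 = 680;  1538 − 680 = 858;  1447 − 858 = 589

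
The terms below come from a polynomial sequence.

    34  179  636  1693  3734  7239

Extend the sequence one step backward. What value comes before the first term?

D1: 145  457  1057  2041  3505
D2: 312  600  984  1464
D3: 288  384  480
D4: 96  96
The fourth differences are constant at 96.
Work back: 288 − 96 = 192;  312 − 192 = 120;  145 − 120 = 25;  34 − 25 = 9

9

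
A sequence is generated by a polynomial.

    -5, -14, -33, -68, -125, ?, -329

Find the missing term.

-210

Using the first 5 terms:
D1: -9  -19  -35  -57
D2: -10  -16  -22
D3: -6  -6
Constant third difference = -6.
Extend forward: -22 − 6 = -28;  -57 − 28 = -85;  -125 − 85 = -210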